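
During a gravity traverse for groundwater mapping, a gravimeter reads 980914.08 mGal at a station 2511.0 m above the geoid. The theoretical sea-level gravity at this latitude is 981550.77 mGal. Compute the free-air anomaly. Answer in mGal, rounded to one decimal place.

Free-air correction = 0.3086 × 2511.0 = 774.89 mGal
Free-air anomaly = 980914.08 − 981550.77 + (774.89) = 138.20 mGal

138.2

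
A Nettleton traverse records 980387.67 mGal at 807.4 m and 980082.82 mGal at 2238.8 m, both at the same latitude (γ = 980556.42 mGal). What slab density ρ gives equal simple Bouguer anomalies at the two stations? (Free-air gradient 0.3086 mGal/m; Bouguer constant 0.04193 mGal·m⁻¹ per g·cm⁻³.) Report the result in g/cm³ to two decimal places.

Δg_obs = 980082.82 − 980387.67 = -304.85 mGal over Δh = 2238.8 − 807.4 = 1431.4 m
Equal Bouguer anomalies ⇒ Δg_obs + (0.3086 − 0.04193ρ)·Δh = 0
0.3086 − 0.04193ρ = −Δg_obs/Δh = 0.21297
ρ = (0.3086 − 0.21297) / 0.04193 = 2.28 g/cm³

2.28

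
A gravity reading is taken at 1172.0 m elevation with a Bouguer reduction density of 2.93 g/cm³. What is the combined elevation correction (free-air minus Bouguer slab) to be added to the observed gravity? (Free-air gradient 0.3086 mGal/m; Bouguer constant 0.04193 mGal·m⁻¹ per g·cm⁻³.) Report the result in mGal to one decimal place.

Combined gradient = 0.3086 − 0.04193 × 2.93 = 0.1857451 mGal/m
Combined elevation correction = 0.1857451 × 1172.0 = 217.7 mGal

217.7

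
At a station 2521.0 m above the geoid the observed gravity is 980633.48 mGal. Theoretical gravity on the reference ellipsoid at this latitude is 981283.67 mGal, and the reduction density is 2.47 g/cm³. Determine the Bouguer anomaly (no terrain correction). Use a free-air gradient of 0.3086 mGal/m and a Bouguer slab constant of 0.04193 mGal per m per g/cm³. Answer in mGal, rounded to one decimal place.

-133.3

Free-air correction = 0.3086 × 2521.0 = 777.98 mGal
Free-air anomaly = 980633.48 − 981283.67 + (777.98) = 127.79 mGal
Bouguer slab correction = 0.04193 × 2.47 × 2521.0 = 261.09 mGal
Simple Bouguer anomaly = 127.79 − (261.09) = -133.30 mGal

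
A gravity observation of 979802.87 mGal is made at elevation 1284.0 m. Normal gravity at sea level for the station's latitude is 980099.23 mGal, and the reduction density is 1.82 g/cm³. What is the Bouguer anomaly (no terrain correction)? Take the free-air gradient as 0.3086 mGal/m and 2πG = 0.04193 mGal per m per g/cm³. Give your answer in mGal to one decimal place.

Free-air correction = 0.3086 × 1284.0 = 396.24 mGal
Free-air anomaly = 979802.87 − 980099.23 + (396.24) = 99.88 mGal
Bouguer slab correction = 0.04193 × 1.82 × 1284.0 = 97.99 mGal
Simple Bouguer anomaly = 99.88 − (97.99) = 1.89 mGal

1.9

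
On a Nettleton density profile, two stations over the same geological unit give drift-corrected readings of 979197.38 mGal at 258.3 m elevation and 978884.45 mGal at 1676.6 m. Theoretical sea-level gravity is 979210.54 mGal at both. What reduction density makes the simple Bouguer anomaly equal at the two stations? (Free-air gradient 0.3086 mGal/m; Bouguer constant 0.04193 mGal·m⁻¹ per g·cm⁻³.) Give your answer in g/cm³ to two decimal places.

Δg_obs = 978884.45 − 979197.38 = -312.93 mGal over Δh = 1676.6 − 258.3 = 1418.3 m
Equal Bouguer anomalies ⇒ Δg_obs + (0.3086 − 0.04193ρ)·Δh = 0
0.3086 − 0.04193ρ = −Δg_obs/Δh = 0.22064
ρ = (0.3086 − 0.22064) / 0.04193 = 2.10 g/cm³

2.10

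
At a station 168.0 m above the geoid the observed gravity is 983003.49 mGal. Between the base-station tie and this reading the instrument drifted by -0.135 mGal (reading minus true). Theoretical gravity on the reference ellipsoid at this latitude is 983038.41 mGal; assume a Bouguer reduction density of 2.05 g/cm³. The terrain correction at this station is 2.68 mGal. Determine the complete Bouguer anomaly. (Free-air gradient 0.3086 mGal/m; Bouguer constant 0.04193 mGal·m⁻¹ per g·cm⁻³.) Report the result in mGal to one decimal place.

5.3

Drift-corrected reading = 983003.49 − (-0.135) = 983003.625 mGal
Free-air correction = 0.3086 × 168.0 = 51.84 mGal
Free-air anomaly = 983003.625 − 983038.41 + (51.84) = 17.055 mGal
Bouguer slab correction = 0.04193 × 2.05 × 168.0 = 14.44 mGal
Simple Bouguer anomaly = 17.055 − (14.44) = 2.615 mGal
Complete Bouguer anomaly = 2.615 + 2.68 = 5.295 mGal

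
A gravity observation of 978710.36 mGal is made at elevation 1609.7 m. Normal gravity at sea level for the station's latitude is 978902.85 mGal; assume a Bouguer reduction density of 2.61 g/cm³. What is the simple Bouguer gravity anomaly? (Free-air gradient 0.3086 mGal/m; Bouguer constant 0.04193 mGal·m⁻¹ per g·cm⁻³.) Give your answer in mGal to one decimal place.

128.1

Free-air correction = 0.3086 × 1609.7 = 496.75 mGal
Free-air anomaly = 978710.36 − 978902.85 + (496.75) = 304.26 mGal
Bouguer slab correction = 0.04193 × 2.61 × 1609.7 = 176.16 mGal
Simple Bouguer anomaly = 304.26 − (176.16) = 128.10 mGal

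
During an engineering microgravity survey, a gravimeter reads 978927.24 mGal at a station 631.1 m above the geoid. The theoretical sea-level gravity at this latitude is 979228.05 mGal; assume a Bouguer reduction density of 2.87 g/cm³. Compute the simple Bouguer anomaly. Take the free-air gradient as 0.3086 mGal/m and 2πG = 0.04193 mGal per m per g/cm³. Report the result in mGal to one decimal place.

-182.0

Free-air correction = 0.3086 × 631.1 = 194.76 mGal
Free-air anomaly = 978927.24 − 979228.05 + (194.76) = -106.05 mGal
Bouguer slab correction = 0.04193 × 2.87 × 631.1 = 75.95 mGal
Simple Bouguer anomaly = -106.05 − (75.95) = -182.00 mGal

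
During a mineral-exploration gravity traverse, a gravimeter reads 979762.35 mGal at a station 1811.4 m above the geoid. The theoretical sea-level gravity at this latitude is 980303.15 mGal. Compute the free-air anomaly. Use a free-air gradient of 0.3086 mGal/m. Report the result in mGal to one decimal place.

18.2

Free-air correction = 0.3086 × 1811.4 = 559.00 mGal
Free-air anomaly = 979762.35 − 980303.15 + (559.00) = 18.20 mGal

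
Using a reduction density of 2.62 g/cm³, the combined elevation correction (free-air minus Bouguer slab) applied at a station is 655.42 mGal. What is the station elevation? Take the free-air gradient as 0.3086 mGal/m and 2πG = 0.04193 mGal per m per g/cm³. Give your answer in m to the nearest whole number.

3298

Combined gradient = 0.3086 − 0.04193 × 2.62 = 0.1987434 mGal/m
h = 655.42 / 0.1987434 = 3297.82 m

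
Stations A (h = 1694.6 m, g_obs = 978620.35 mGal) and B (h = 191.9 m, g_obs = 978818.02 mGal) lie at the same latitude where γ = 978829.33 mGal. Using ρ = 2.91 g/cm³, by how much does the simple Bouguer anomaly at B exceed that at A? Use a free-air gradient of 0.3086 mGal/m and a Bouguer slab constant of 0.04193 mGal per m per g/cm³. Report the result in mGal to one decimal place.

Δg_SB(A) = 978620.35 − 978829.33 + 0.3086×1694.6 − 0.04193×2.91×1694.6 = 107.20 mGal
Δg_SB(B) = 978818.02 − 978829.33 + 0.3086×191.9 − 0.04193×2.91×191.9 = 24.50 mGal
Difference = 24.50 − (107.20) = -82.70 mGal

-82.7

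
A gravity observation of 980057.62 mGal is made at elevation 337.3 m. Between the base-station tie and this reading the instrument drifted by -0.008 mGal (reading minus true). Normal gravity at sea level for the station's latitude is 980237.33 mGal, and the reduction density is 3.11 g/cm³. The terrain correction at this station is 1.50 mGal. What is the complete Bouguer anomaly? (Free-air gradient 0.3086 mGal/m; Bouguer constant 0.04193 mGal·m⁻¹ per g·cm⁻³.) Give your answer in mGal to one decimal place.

Drift-corrected reading = 980057.62 − (-0.008) = 980057.628 mGal
Free-air correction = 0.3086 × 337.3 = 104.09 mGal
Free-air anomaly = 980057.628 − 980237.33 + (104.09) = -75.612 mGal
Bouguer slab correction = 0.04193 × 3.11 × 337.3 = 43.98 mGal
Simple Bouguer anomaly = -75.612 − (43.98) = -119.592 mGal
Complete Bouguer anomaly = -119.592 + 1.50 = -118.092 mGal

-118.1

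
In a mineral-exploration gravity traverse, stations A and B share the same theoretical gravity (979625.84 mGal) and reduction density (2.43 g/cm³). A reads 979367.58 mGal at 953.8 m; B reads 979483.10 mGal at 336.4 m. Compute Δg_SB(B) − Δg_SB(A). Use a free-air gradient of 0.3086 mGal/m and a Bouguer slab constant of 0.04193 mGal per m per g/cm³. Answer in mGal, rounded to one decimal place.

-12.1

Δg_SB(A) = 979367.58 − 979625.84 + 0.3086×953.8 − 0.04193×2.43×953.8 = -61.10 mGal
Δg_SB(B) = 979483.10 − 979625.84 + 0.3086×336.4 − 0.04193×2.43×336.4 = -73.20 mGal
Difference = -73.20 − (-61.10) = -12.10 mGal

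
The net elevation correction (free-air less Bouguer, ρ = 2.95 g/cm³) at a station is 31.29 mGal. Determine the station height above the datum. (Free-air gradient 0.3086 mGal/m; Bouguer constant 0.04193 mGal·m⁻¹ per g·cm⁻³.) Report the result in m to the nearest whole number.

Combined gradient = 0.3086 − 0.04193 × 2.95 = 0.1849065 mGal/m
h = 31.29 / 0.1849065 = 169.22 m

169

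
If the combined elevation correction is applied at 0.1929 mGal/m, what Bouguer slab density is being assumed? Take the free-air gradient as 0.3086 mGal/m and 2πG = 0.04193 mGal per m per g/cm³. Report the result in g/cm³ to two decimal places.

2.76

0.1929 = 0.3086 − 0.04193 × ρ
ρ = (0.3086 − 0.1929) / 0.04193 = 2.76 g/cm³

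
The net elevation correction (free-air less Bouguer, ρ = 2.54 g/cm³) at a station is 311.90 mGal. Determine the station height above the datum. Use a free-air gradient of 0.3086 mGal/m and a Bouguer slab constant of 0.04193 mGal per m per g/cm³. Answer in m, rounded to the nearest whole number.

1543

Combined gradient = 0.3086 − 0.04193 × 2.54 = 0.2020978 mGal/m
h = 311.90 / 0.2020978 = 1543.31 m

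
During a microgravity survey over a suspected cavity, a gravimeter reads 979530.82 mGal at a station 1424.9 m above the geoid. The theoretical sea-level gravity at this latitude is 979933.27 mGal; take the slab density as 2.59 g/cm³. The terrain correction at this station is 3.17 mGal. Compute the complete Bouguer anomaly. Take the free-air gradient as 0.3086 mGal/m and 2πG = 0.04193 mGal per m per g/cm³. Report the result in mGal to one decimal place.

-114.3

Free-air correction = 0.3086 × 1424.9 = 439.72 mGal
Free-air anomaly = 979530.82 − 979933.27 + (439.72) = 37.27 mGal
Bouguer slab correction = 0.04193 × 2.59 × 1424.9 = 154.74 mGal
Simple Bouguer anomaly = 37.27 − (154.74) = -117.47 mGal
Complete Bouguer anomaly = -117.47 + 3.17 = -114.30 mGal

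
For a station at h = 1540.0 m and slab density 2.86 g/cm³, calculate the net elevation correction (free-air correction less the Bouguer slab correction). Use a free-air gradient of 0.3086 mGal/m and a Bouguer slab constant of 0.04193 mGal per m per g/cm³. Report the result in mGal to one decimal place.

290.6

Combined gradient = 0.3086 − 0.04193 × 2.86 = 0.1886802 mGal/m
Combined elevation correction = 0.1886802 × 1540.0 = 290.6 mGal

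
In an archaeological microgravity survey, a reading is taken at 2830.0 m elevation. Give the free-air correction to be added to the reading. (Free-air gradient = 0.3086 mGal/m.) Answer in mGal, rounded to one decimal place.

Free-air correction = 0.3086 × 2830.0 = 873.3 mGal

873.3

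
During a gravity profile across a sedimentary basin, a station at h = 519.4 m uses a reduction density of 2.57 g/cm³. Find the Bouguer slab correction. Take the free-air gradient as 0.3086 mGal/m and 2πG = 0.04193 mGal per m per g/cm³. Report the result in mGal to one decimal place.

56.0

Bouguer slab correction = 0.04193 × 2.57 × 519.4 = 56.0 mGal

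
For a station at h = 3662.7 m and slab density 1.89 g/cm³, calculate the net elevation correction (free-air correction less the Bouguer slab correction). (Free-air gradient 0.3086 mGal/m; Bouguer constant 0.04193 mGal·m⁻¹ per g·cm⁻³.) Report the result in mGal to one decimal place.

840.0

Combined gradient = 0.3086 − 0.04193 × 1.89 = 0.2293523 mGal/m
Combined elevation correction = 0.2293523 × 3662.7 = 840.0 mGal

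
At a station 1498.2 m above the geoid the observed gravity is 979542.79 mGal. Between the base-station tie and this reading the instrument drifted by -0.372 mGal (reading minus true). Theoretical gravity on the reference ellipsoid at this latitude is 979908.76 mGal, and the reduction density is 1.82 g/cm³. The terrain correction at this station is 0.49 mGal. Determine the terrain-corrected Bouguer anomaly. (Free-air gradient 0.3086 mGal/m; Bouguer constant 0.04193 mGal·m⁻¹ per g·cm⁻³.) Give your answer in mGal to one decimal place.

Drift-corrected reading = 979542.79 − (-0.372) = 979543.162 mGal
Free-air correction = 0.3086 × 1498.2 = 462.34 mGal
Free-air anomaly = 979543.162 − 979908.76 + (462.34) = 96.742 mGal
Bouguer slab correction = 0.04193 × 1.82 × 1498.2 = 114.33 mGal
Simple Bouguer anomaly = 96.742 − (114.33) = -17.588 mGal
Complete Bouguer anomaly = -17.588 + 0.49 = -17.098 mGal

-17.1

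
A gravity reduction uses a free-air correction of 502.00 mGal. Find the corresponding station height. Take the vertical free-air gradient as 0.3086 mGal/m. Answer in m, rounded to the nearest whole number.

1627

h = 502.00 / 0.3086 = 1626.70 m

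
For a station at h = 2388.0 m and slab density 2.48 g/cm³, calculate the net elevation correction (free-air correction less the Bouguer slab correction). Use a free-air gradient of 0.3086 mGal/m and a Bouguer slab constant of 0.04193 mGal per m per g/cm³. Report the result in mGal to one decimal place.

488.6

Combined gradient = 0.3086 − 0.04193 × 2.48 = 0.2046136 mGal/m
Combined elevation correction = 0.2046136 × 2388.0 = 488.6 mGal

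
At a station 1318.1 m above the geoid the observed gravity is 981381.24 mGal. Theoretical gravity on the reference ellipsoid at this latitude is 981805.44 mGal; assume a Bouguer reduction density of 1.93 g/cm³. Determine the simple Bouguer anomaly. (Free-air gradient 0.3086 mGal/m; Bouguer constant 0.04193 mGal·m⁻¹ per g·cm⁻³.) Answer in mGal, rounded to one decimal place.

-124.1

Free-air correction = 0.3086 × 1318.1 = 406.77 mGal
Free-air anomaly = 981381.24 − 981805.44 + (406.77) = -17.43 mGal
Bouguer slab correction = 0.04193 × 1.93 × 1318.1 = 106.67 mGal
Simple Bouguer anomaly = -17.43 − (106.67) = -124.10 mGal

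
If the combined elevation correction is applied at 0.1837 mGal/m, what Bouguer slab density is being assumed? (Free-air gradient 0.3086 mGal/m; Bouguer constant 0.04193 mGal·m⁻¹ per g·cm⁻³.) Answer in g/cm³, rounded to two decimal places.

2.98

0.1837 = 0.3086 − 0.04193 × ρ
ρ = (0.3086 − 0.1837) / 0.04193 = 2.98 g/cm³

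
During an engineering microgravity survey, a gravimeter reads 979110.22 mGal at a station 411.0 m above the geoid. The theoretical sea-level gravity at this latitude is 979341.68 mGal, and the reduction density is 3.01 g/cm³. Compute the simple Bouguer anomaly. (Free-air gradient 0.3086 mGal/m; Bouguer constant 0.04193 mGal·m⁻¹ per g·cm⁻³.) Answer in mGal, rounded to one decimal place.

Free-air correction = 0.3086 × 411.0 = 126.83 mGal
Free-air anomaly = 979110.22 − 979341.68 + (126.83) = -104.63 mGal
Bouguer slab correction = 0.04193 × 3.01 × 411.0 = 51.87 mGal
Simple Bouguer anomaly = -104.63 − (51.87) = -156.50 mGal

-156.5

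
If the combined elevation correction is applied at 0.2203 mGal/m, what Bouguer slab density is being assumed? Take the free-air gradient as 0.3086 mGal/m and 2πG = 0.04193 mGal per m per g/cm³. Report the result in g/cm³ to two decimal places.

0.2203 = 0.3086 − 0.04193 × ρ
ρ = (0.3086 − 0.2203) / 0.04193 = 2.11 g/cm³

2.11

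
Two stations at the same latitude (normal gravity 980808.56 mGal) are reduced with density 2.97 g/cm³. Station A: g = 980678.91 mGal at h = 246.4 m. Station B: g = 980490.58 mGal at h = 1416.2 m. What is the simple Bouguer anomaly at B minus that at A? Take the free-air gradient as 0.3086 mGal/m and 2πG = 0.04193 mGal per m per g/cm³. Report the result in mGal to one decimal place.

Δg_SB(A) = 980678.91 − 980808.56 + 0.3086×246.4 − 0.04193×2.97×246.4 = -84.30 mGal
Δg_SB(B) = 980490.58 − 980808.56 + 0.3086×1416.2 − 0.04193×2.97×1416.2 = -57.30 mGal
Difference = -57.30 − (-84.30) = 27.00 mGal

27.0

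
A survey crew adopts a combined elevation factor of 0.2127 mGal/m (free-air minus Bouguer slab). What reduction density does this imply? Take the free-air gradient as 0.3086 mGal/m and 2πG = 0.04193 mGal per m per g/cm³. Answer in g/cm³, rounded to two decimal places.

0.2127 = 0.3086 − 0.04193 × ρ
ρ = (0.3086 − 0.2127) / 0.04193 = 2.29 g/cm³

2.29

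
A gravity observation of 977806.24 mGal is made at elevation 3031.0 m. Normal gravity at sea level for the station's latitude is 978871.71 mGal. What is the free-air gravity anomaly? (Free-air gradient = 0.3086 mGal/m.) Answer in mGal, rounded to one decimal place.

Free-air correction = 0.3086 × 3031.0 = 935.37 mGal
Free-air anomaly = 977806.24 − 978871.71 + (935.37) = -130.10 mGal

-130.1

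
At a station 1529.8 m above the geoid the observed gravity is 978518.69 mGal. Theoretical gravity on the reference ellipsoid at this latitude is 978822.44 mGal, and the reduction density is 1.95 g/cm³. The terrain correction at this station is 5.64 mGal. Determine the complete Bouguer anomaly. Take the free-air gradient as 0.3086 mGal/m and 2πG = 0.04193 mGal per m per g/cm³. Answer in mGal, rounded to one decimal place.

48.9

Free-air correction = 0.3086 × 1529.8 = 472.10 mGal
Free-air anomaly = 978518.69 − 978822.44 + (472.10) = 168.35 mGal
Bouguer slab correction = 0.04193 × 1.95 × 1529.8 = 125.08 mGal
Simple Bouguer anomaly = 168.35 − (125.08) = 43.27 mGal
Complete Bouguer anomaly = 43.27 + 5.64 = 48.91 mGal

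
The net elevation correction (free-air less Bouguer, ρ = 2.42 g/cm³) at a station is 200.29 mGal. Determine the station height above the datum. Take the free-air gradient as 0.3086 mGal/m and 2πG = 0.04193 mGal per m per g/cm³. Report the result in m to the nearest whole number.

967

Combined gradient = 0.3086 − 0.04193 × 2.42 = 0.2071294 mGal/m
h = 200.29 / 0.2071294 = 966.98 m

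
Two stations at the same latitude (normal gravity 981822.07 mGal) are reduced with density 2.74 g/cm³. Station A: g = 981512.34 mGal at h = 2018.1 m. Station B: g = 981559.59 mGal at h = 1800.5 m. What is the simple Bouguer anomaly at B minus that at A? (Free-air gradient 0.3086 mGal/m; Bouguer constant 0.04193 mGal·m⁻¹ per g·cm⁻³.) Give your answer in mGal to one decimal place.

Δg_SB(A) = 981512.34 − 981822.07 + 0.3086×2018.1 − 0.04193×2.74×2018.1 = 81.20 mGal
Δg_SB(B) = 981559.59 − 981822.07 + 0.3086×1800.5 − 0.04193×2.74×1800.5 = 86.30 mGal
Difference = 86.30 − (81.20) = 5.10 mGal

5.1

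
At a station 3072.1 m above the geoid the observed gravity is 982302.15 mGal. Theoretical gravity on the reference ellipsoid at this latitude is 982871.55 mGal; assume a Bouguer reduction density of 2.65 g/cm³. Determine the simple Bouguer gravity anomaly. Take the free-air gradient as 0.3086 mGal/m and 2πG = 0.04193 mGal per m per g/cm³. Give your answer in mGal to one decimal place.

37.3

Free-air correction = 0.3086 × 3072.1 = 948.05 mGal
Free-air anomaly = 982302.15 − 982871.55 + (948.05) = 378.65 mGal
Bouguer slab correction = 0.04193 × 2.65 × 3072.1 = 341.35 mGal
Simple Bouguer anomaly = 378.65 − (341.35) = 37.30 mGal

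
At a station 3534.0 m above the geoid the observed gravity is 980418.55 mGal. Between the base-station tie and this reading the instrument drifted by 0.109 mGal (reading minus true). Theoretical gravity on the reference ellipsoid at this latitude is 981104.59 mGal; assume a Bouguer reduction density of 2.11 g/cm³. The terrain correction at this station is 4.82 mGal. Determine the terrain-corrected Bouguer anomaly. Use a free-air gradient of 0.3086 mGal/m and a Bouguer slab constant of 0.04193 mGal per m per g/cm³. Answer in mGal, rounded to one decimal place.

96.6

Drift-corrected reading = 980418.55 − (0.109) = 980418.441 mGal
Free-air correction = 0.3086 × 3534.0 = 1090.59 mGal
Free-air anomaly = 980418.441 − 981104.59 + (1090.59) = 404.441 mGal
Bouguer slab correction = 0.04193 × 2.11 × 3534.0 = 312.66 mGal
Simple Bouguer anomaly = 404.441 − (312.66) = 91.781 mGal
Complete Bouguer anomaly = 91.781 + 4.82 = 96.601 mGal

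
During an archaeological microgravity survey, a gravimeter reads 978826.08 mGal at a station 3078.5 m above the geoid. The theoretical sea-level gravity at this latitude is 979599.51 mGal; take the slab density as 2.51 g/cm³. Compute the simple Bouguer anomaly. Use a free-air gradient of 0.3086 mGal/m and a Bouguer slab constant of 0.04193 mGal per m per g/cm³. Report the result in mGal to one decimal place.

Free-air correction = 0.3086 × 3078.5 = 950.03 mGal
Free-air anomaly = 978826.08 − 979599.51 + (950.03) = 176.60 mGal
Bouguer slab correction = 0.04193 × 2.51 × 3078.5 = 323.99 mGal
Simple Bouguer anomaly = 176.60 − (323.99) = -147.39 mGal

-147.4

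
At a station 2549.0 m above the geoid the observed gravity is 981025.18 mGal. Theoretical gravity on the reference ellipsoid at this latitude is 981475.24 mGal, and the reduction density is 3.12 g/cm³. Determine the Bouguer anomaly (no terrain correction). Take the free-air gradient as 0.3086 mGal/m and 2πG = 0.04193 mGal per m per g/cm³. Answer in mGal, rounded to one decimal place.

3.1

Free-air correction = 0.3086 × 2549.0 = 786.62 mGal
Free-air anomaly = 981025.18 − 981475.24 + (786.62) = 336.56 mGal
Bouguer slab correction = 0.04193 × 3.12 × 2549.0 = 333.46 mGal
Simple Bouguer anomaly = 336.56 − (333.46) = 3.10 mGal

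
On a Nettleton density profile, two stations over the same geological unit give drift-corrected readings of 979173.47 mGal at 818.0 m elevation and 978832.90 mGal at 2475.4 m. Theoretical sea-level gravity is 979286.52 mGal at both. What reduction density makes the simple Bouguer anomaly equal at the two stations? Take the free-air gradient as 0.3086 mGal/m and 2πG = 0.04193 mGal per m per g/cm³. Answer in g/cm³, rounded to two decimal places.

Δg_obs = 978832.90 − 979173.47 = -340.57 mGal over Δh = 2475.4 − 818.0 = 1657.4 m
Equal Bouguer anomalies ⇒ Δg_obs + (0.3086 − 0.04193ρ)·Δh = 0
0.3086 − 0.04193ρ = −Δg_obs/Δh = 0.20548
ρ = (0.3086 − 0.20548) / 0.04193 = 2.46 g/cm³

2.46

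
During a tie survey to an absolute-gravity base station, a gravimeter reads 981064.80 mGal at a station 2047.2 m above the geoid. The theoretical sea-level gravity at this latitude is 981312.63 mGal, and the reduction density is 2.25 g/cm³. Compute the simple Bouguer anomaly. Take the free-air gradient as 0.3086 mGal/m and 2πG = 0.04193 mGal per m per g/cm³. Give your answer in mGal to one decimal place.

190.8

Free-air correction = 0.3086 × 2047.2 = 631.77 mGal
Free-air anomaly = 981064.80 − 981312.63 + (631.77) = 383.94 mGal
Bouguer slab correction = 0.04193 × 2.25 × 2047.2 = 193.14 mGal
Simple Bouguer anomaly = 383.94 − (193.14) = 190.80 mGal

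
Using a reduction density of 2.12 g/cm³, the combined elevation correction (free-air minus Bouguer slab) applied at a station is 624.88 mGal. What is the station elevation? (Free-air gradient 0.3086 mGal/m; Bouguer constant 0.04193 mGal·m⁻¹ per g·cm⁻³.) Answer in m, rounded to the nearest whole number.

Combined gradient = 0.3086 − 0.04193 × 2.12 = 0.2197084 mGal/m
h = 624.88 / 0.2197084 = 2844.13 m

2844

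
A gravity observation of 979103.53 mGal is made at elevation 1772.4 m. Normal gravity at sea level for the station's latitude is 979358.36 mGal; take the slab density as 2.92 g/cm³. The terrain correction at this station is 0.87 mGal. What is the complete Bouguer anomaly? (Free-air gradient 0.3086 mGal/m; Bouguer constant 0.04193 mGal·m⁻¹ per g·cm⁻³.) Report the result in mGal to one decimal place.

Free-air correction = 0.3086 × 1772.4 = 546.96 mGal
Free-air anomaly = 979103.53 − 979358.36 + (546.96) = 292.13 mGal
Bouguer slab correction = 0.04193 × 2.92 × 1772.4 = 217.00 mGal
Simple Bouguer anomaly = 292.13 − (217.00) = 75.13 mGal
Complete Bouguer anomaly = 75.13 + 0.87 = 76.00 mGal

76.0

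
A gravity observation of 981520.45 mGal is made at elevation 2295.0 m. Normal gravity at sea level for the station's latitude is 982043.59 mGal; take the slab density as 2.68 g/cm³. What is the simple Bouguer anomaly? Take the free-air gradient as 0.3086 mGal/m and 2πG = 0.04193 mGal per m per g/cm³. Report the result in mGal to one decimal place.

Free-air correction = 0.3086 × 2295.0 = 708.24 mGal
Free-air anomaly = 981520.45 − 982043.59 + (708.24) = 185.10 mGal
Bouguer slab correction = 0.04193 × 2.68 × 2295.0 = 257.89 mGal
Simple Bouguer anomaly = 185.10 − (257.89) = -72.79 mGal

-72.8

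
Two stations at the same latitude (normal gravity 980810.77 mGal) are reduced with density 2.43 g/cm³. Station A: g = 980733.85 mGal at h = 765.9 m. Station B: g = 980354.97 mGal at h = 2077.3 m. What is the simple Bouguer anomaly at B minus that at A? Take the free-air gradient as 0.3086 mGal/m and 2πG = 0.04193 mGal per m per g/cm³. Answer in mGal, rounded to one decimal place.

-107.8

Δg_SB(A) = 980733.85 − 980810.77 + 0.3086×765.9 − 0.04193×2.43×765.9 = 81.40 mGal
Δg_SB(B) = 980354.97 − 980810.77 + 0.3086×2077.3 − 0.04193×2.43×2077.3 = -26.40 mGal
Difference = -26.40 − (81.40) = -107.80 mGal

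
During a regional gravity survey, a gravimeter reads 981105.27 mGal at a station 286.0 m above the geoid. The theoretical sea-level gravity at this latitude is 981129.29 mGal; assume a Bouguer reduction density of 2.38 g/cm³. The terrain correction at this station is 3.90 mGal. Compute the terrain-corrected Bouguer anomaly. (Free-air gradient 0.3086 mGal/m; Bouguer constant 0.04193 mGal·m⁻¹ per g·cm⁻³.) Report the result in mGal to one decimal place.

39.6

Free-air correction = 0.3086 × 286.0 = 88.26 mGal
Free-air anomaly = 981105.27 − 981129.29 + (88.26) = 64.24 mGal
Bouguer slab correction = 0.04193 × 2.38 × 286.0 = 28.54 mGal
Simple Bouguer anomaly = 64.24 − (28.54) = 35.70 mGal
Complete Bouguer anomaly = 35.70 + 3.90 = 39.60 mGal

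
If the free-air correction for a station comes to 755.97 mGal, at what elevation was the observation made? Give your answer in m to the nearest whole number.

h = 755.97 / 0.3086 = 2449.68 m

2450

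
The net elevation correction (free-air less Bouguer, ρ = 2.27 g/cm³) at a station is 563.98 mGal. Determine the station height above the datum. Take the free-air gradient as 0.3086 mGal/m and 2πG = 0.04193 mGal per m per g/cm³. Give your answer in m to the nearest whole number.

Combined gradient = 0.3086 − 0.04193 × 2.27 = 0.2134189 mGal/m
h = 563.98 / 0.2134189 = 2642.60 m

2643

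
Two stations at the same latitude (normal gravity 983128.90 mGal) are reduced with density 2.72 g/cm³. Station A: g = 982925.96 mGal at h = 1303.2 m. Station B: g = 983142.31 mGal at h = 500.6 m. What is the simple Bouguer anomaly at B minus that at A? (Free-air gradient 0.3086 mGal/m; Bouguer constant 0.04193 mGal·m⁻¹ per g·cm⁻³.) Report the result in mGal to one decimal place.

60.2

Δg_SB(A) = 982925.96 − 983128.90 + 0.3086×1303.2 − 0.04193×2.72×1303.2 = 50.60 mGal
Δg_SB(B) = 983142.31 − 983128.90 + 0.3086×500.6 − 0.04193×2.72×500.6 = 110.80 mGal
Difference = 110.80 − (50.60) = 60.20 mGal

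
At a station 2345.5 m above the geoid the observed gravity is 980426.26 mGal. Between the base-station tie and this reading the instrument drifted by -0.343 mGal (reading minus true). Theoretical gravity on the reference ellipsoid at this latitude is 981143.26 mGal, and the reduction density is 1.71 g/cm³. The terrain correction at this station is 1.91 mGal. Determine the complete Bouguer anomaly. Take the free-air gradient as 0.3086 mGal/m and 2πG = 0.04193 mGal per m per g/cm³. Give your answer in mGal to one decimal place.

Drift-corrected reading = 980426.26 − (-0.343) = 980426.603 mGal
Free-air correction = 0.3086 × 2345.5 = 723.82 mGal
Free-air anomaly = 980426.603 − 981143.26 + (723.82) = 7.163 mGal
Bouguer slab correction = 0.04193 × 1.71 × 2345.5 = 168.17 mGal
Simple Bouguer anomaly = 7.163 − (168.17) = -161.007 mGal
Complete Bouguer anomaly = -161.007 + 1.91 = -159.097 mGal

-159.1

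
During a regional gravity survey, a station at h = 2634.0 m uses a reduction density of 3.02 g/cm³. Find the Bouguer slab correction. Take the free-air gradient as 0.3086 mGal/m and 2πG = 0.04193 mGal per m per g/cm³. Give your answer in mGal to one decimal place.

Bouguer slab correction = 0.04193 × 3.02 × 2634.0 = 333.5 mGal

333.5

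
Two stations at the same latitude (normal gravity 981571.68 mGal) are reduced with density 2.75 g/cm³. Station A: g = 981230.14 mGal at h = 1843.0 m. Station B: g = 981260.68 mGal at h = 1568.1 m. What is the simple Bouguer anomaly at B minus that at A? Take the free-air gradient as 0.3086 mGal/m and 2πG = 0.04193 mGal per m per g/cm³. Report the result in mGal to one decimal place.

-22.6

Δg_SB(A) = 981230.14 − 981571.68 + 0.3086×1843.0 − 0.04193×2.75×1843.0 = 14.70 mGal
Δg_SB(B) = 981260.68 − 981571.68 + 0.3086×1568.1 − 0.04193×2.75×1568.1 = -7.90 mGal
Difference = -7.90 − (14.70) = -22.60 mGal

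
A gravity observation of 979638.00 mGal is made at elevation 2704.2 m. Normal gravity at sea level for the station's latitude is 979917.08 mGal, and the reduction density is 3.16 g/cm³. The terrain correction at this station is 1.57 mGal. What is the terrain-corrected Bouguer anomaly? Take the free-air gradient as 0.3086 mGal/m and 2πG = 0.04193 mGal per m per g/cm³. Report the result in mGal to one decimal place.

198.7

Free-air correction = 0.3086 × 2704.2 = 834.52 mGal
Free-air anomaly = 979638.00 − 979917.08 + (834.52) = 555.44 mGal
Bouguer slab correction = 0.04193 × 3.16 × 2704.2 = 358.30 mGal
Simple Bouguer anomaly = 555.44 − (358.30) = 197.14 mGal
Complete Bouguer anomaly = 197.14 + 1.57 = 198.71 mGal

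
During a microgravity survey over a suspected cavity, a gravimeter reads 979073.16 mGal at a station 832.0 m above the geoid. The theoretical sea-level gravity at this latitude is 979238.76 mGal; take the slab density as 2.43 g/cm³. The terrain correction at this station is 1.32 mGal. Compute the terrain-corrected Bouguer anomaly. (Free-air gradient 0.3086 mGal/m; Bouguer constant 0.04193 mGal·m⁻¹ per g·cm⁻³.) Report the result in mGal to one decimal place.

Free-air correction = 0.3086 × 832.0 = 256.76 mGal
Free-air anomaly = 979073.16 − 979238.76 + (256.76) = 91.16 mGal
Bouguer slab correction = 0.04193 × 2.43 × 832.0 = 84.77 mGal
Simple Bouguer anomaly = 91.16 − (84.77) = 6.39 mGal
Complete Bouguer anomaly = 6.39 + 1.32 = 7.71 mGal

7.7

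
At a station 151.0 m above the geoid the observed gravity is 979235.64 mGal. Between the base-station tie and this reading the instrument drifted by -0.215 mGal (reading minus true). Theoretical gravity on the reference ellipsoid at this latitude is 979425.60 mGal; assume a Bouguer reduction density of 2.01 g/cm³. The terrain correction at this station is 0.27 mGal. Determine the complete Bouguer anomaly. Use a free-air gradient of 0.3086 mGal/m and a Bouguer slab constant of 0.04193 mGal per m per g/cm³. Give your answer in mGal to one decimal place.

Drift-corrected reading = 979235.64 − (-0.215) = 979235.855 mGal
Free-air correction = 0.3086 × 151.0 = 46.60 mGal
Free-air anomaly = 979235.855 − 979425.60 + (46.60) = -143.145 mGal
Bouguer slab correction = 0.04193 × 2.01 × 151.0 = 12.73 mGal
Simple Bouguer anomaly = -143.145 − (12.73) = -155.875 mGal
Complete Bouguer anomaly = -155.875 + 0.27 = -155.605 mGal

-155.6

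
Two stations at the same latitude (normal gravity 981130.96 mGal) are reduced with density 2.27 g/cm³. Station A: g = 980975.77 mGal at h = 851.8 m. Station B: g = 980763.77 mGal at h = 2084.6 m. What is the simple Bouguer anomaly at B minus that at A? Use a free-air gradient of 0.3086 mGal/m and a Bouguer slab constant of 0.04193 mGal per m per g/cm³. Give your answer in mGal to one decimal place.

Δg_SB(A) = 980975.77 − 981130.96 + 0.3086×851.8 − 0.04193×2.27×851.8 = 26.60 mGal
Δg_SB(B) = 980763.77 − 981130.96 + 0.3086×2084.6 − 0.04193×2.27×2084.6 = 77.70 mGal
Difference = 77.70 − (26.60) = 51.10 mGal

51.1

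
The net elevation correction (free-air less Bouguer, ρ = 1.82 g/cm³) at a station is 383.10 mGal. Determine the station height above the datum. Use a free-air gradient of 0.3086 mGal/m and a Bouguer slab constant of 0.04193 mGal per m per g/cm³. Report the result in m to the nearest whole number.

Combined gradient = 0.3086 − 0.04193 × 1.82 = 0.2322874 mGal/m
h = 383.10 / 0.2322874 = 1649.25 m

1649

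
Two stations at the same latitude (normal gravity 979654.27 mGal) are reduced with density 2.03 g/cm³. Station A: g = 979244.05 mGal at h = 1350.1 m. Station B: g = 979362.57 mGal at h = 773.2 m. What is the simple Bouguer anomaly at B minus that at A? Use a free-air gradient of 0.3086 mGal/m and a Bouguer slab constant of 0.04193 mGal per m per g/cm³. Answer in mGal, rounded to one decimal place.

Δg_SB(A) = 979244.05 − 979654.27 + 0.3086×1350.1 − 0.04193×2.03×1350.1 = -108.50 mGal
Δg_SB(B) = 979362.57 − 979654.27 + 0.3086×773.2 − 0.04193×2.03×773.2 = -118.90 mGal
Difference = -118.90 − (-108.50) = -10.40 mGal

-10.4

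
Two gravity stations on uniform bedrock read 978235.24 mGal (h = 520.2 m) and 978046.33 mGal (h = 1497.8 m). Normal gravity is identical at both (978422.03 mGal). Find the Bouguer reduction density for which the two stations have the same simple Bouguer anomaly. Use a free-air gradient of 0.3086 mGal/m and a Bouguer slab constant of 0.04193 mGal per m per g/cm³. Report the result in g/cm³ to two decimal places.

2.75

Δg_obs = 978046.33 − 978235.24 = -188.91 mGal over Δh = 1497.8 − 520.2 = 977.6 m
Equal Bouguer anomalies ⇒ Δg_obs + (0.3086 − 0.04193ρ)·Δh = 0
0.3086 − 0.04193ρ = −Δg_obs/Δh = 0.19324
ρ = (0.3086 − 0.19324) / 0.04193 = 2.75 g/cm³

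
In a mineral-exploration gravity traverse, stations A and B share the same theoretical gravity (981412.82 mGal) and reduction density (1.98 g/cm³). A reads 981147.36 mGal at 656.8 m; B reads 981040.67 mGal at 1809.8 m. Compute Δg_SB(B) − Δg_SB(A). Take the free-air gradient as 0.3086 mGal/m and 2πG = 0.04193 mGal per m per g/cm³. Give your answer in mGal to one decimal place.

153.4

Δg_SB(A) = 981147.36 − 981412.82 + 0.3086×656.8 − 0.04193×1.98×656.8 = -117.30 mGal
Δg_SB(B) = 981040.67 − 981412.82 + 0.3086×1809.8 − 0.04193×1.98×1809.8 = 36.10 mGal
Difference = 36.10 − (-117.30) = 153.40 mGal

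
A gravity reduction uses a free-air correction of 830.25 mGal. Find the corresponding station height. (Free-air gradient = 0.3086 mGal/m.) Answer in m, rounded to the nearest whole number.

2690

h = 830.25 / 0.3086 = 2690.38 m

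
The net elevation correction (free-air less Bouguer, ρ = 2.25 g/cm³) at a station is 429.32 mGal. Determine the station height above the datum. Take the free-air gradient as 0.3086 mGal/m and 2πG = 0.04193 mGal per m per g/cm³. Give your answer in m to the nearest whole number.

2004

Combined gradient = 0.3086 − 0.04193 × 2.25 = 0.2142575 mGal/m
h = 429.32 / 0.2142575 = 2003.76 m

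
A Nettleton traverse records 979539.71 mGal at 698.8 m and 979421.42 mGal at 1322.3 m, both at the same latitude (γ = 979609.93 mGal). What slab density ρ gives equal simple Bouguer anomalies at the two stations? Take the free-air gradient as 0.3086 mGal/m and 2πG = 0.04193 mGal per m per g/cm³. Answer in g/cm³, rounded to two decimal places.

Δg_obs = 979421.42 − 979539.71 = -118.29 mGal over Δh = 1322.3 − 698.8 = 623.5 m
Equal Bouguer anomalies ⇒ Δg_obs + (0.3086 − 0.04193ρ)·Δh = 0
0.3086 − 0.04193ρ = −Δg_obs/Δh = 0.18972
ρ = (0.3086 − 0.18972) / 0.04193 = 2.84 g/cm³

2.84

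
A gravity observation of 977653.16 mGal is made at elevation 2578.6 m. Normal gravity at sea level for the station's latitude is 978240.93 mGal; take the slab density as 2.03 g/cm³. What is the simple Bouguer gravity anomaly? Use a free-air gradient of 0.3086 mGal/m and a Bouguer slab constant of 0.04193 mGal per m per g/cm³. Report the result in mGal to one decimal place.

Free-air correction = 0.3086 × 2578.6 = 795.76 mGal
Free-air anomaly = 977653.16 − 978240.93 + (795.76) = 207.99 mGal
Bouguer slab correction = 0.04193 × 2.03 × 2578.6 = 219.49 mGal
Simple Bouguer anomaly = 207.99 − (219.49) = -11.50 mGal

-11.5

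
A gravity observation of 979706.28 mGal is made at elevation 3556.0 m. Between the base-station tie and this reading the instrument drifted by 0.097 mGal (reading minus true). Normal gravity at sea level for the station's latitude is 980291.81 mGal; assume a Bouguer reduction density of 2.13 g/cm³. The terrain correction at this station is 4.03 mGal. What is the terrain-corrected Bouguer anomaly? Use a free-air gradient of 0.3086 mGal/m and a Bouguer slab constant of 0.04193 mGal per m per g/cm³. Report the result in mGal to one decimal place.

Drift-corrected reading = 979706.28 − (0.097) = 979706.183 mGal
Free-air correction = 0.3086 × 3556.0 = 1097.38 mGal
Free-air anomaly = 979706.183 − 980291.81 + (1097.38) = 511.753 mGal
Bouguer slab correction = 0.04193 × 2.13 × 3556.0 = 317.59 mGal
Simple Bouguer anomaly = 511.753 − (317.59) = 194.163 mGal
Complete Bouguer anomaly = 194.163 + 4.03 = 198.193 mGal

198.2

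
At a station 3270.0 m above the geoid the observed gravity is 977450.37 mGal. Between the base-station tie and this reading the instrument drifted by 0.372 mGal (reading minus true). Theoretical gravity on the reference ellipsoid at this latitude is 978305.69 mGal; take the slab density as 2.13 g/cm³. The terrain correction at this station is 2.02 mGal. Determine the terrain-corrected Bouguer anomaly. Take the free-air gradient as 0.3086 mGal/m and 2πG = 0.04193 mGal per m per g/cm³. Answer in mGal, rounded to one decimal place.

Drift-corrected reading = 977450.37 − (0.372) = 977449.998 mGal
Free-air correction = 0.3086 × 3270.0 = 1009.12 mGal
Free-air anomaly = 977449.998 − 978305.69 + (1009.12) = 153.428 mGal
Bouguer slab correction = 0.04193 × 2.13 × 3270.0 = 292.05 mGal
Simple Bouguer anomaly = 153.428 − (292.05) = -138.622 mGal
Complete Bouguer anomaly = -138.622 + 2.02 = -136.602 mGal

-136.6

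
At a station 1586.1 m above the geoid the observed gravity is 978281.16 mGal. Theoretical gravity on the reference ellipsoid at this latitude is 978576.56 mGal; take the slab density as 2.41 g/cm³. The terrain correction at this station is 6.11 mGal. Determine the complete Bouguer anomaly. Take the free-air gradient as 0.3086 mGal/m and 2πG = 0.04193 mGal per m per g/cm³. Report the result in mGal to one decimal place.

Free-air correction = 0.3086 × 1586.1 = 489.47 mGal
Free-air anomaly = 978281.16 − 978576.56 + (489.47) = 194.07 mGal
Bouguer slab correction = 0.04193 × 2.41 × 1586.1 = 160.28 mGal
Simple Bouguer anomaly = 194.07 − (160.28) = 33.79 mGal
Complete Bouguer anomaly = 33.79 + 6.11 = 39.90 mGal

39.9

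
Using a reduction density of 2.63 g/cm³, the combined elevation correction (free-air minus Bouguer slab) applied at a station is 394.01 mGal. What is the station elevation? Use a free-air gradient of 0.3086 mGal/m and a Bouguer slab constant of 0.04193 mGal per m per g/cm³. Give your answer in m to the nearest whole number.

1987

Combined gradient = 0.3086 − 0.04193 × 2.63 = 0.1983241 mGal/m
h = 394.01 / 0.1983241 = 1986.70 m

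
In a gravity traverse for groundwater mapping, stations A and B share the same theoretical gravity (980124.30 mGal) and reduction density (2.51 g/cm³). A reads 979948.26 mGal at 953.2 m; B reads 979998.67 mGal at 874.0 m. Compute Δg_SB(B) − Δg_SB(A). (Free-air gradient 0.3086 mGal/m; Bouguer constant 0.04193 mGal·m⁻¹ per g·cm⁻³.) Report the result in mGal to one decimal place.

Δg_SB(A) = 979948.26 − 980124.30 + 0.3086×953.2 − 0.04193×2.51×953.2 = 17.80 mGal
Δg_SB(B) = 979998.67 − 980124.30 + 0.3086×874.0 − 0.04193×2.51×874.0 = 52.10 mGal
Difference = 52.10 − (17.80) = 34.30 mGal

34.3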